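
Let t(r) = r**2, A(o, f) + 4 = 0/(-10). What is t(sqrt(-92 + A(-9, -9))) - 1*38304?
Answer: -38400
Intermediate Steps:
A(o, f) = -4 (A(o, f) = -4 + 0/(-10) = -4 + 0*(-1/10) = -4 + 0 = -4)
t(sqrt(-92 + A(-9, -9))) - 1*38304 = (sqrt(-92 - 4))**2 - 1*38304 = (sqrt(-96))**2 - 38304 = (4*I*sqrt(6))**2 - 38304 = -96 - 38304 = -38400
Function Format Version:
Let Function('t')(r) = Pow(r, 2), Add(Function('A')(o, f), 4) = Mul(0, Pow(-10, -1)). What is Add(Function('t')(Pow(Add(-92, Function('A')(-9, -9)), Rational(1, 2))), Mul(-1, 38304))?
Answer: -38400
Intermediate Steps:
Function('A')(o, f) = -4 (Function('A')(o, f) = Add(-4, Mul(0, Pow(-10, -1))) = Add(-4, Mul(0, Rational(-1, 10))) = Add(-4, 0) = -4)
Add(Function('t')(Pow(Add(-92, Function('A')(-9, -9)), Rational(1, 2))), Mul(-1, 38304)) = Add(Pow(Pow(Add(-92, -4), Rational(1, 2)), 2), Mul(-1, 38304)) = Add(Pow(Pow(-96, Rational(1, 2)), 2), -38304) = Add(Pow(Mul(4, I, Pow(6, Rational(1, 2))), 2), -38304) = Add(-96, -38304) = -38400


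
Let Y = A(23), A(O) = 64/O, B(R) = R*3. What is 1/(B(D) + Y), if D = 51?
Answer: 23/3583 ≈ 0.0064192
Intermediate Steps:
B(R) = 3*R
Y = 64/23 ≈ 2.7826
1/(B(D) + Y) = 1/(3*51 + 64/23) = 1/(153 + 64/23) = 1/(3583/23) = 23/3583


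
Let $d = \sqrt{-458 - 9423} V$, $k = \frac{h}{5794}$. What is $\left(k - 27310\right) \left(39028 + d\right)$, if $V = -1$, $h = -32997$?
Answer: $- \frac{3088424911418}{2897} + \frac{158267137 i \sqrt{9881}}{5794} \approx -1.0661 \cdot 10^{9} + 2.7153 \cdot 10^{6} i$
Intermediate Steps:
$k = - \frac{32997}{5794} \approx -5.695$
$d = - i \sqrt{9881}$ ($d = \sqrt{-458 - 9423} \left(-1\right) = \sqrt{-9881} \left(-1\right) = i \sqrt{9881} \left(-1\right) = - i \sqrt{9881} \approx - 99.403 i$)
$\left(k - 27310\right) \left(39028 + d\right) = \left(- \frac{32997}{5794} - 27310\right) \left(39028 - i \sqrt{9881}\right) = - \frac{158267137 \left(39028 - i \sqrt{9881}\right)}{5794} = - \frac{3088424911418}{2897} + \frac{158267137 i \sqrt{9881}}{5794}$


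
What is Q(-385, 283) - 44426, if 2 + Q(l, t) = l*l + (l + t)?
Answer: 103695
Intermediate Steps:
Q(l, t) = -2 + l + t + l² (Q(l, t) = -2 + (l*l + (l + t)) = -2 + (l² + (l + t)) = -2 + (l + t + l²) = -2 + l + t + l²)
Q(-385, 283) - 44426 = (-2 - 385 + 283 + (-385)²) - 44426 = (-2 - 385 + 283 + 148225) - 44426 = 148121 - 44426 = 103695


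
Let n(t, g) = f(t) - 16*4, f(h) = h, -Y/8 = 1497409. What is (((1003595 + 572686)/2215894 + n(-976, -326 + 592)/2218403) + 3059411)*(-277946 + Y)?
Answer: -92169931515614495956024465/2457872948641 ≈ -3.7500e+13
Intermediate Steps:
Y = -11979272 (Y = -8*1497409 = -11979272)
n(t, g) = -64 + t (n(t, g) = t - 16*4 = t - 64 = -64 + t)
(((1003595 + 572686)/2215894 + n(-976, -326 + 592)/2218403) + 3059411)*(-277946 + Y) = (((1003595 + 572686)/2215894 + (-64 - 976)/2218403) + 3059411)*(-277946 - 11979272) = ((1576281*(1/2215894) - 1040*1/2218403) + 3059411)*(-12257218) = ((1576281/2215894 - 1040/2218403) + 3059411)*(-12257218) = (3494521969483/4915745897282 + 3059411)*(-12257218) = (15039290565871390385/4915745897282)*(-12257218) = -92169931515614495956024465/2457872948641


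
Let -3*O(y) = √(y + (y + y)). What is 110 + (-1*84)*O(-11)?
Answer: 110 + 28*I*√33 ≈ 110.0 + 160.85*I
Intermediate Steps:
O(y) = -√3*√y/3 (O(y) = -√(y + (y + y))/3 = -√(y + 2*y)/3 = -√3*√y/3)
110 + (-1*84)*O(-11) = 110 + (-1*84)*(-√3*√(-11)/3) = 110 - (-28)*√3*I*√11 = 110 - (-28)*I*√33 = 110 + 28*I*√33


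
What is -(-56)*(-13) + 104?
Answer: -624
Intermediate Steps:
-(-56)*(-13) + 104 = -56*13 + 104 = -728 + 104 = -624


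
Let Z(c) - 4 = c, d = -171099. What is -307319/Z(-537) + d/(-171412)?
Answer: 52769360195/91362596 ≈ 577.58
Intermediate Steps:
Z(c) = 4 + c
-307319/Z(-537) + d/(-171412) = -307319/(4 - 537) - 171099/(-171412) = -307319/(-533) - 171099*(-1/171412) = -307319*(-1/533) + 171099/171412 = 307319/533 + 171099/171412 = 52769360195/91362596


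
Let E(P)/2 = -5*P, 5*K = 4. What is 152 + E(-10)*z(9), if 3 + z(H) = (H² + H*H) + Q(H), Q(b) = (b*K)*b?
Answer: 22532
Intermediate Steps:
K = ⅘ (K = (⅕)*4 = ⅘ ≈ 0.80000)
Q(b) = 4*b²/5 (Q(b) = (b*(⅘))*b = (4*b/5)*b = 4*b²/5)
z(H) = -3 + 14*H²/5 (z(H) = -3 + ((H² + H*H) + 4*H²/5) = -3 + ((H² + H²) + 4*H²/5) = -3 + (2*H² + 4*H²/5) = -3 + 14*H²/5)
E(P) = -10*P (E(P) = 2*(-5*P) = -10*P)
152 + E(-10)*z(9) = 152 + (-10*(-10))*(-3 + (14/5)*9²) = 152 + 100*(-3 + (14/5)*81) = 152 + 100*(-3 + 1134/5) = 152 + 100*(1119/5) = 152 + 22380 = 22532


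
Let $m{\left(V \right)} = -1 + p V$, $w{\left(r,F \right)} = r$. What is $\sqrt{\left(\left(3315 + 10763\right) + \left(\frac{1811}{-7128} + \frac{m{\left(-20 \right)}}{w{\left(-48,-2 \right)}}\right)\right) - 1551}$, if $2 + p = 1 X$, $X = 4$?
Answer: $\frac{\sqrt{1964528137}}{396} \approx 111.93$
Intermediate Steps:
$p = 2$ ($p = -2 + 1 \cdot 4 = -2 + 4 = 2$)
$m{\left(V \right)} = -1 + 2 V$
$\sqrt{\left(\left(3315 + 10763\right) + \left(\frac{1811}{-7128} + \frac{m{\left(-20 \right)}}{w{\left(-48,-2 \right)}}\right)\right) - 1551} = \sqrt{\left(\left(3315 + 10763\right) + \left(\frac{1811}{-7128} + \frac{-1 + 2 \left(-20\right)}{-48}\right)\right) - 1551} = \sqrt{\left(14078 + \left(1811 \left(- \frac{1}{7128}\right) + \left(-1 - 40\right) \left(- \frac{1}{48}\right)\right)\right) - 1551} = \sqrt{\left(14078 - - \frac{8555}{14256}\right) - 1551} = \sqrt{\left(14078 + \left(- \frac{1811}{7128} + \frac{41}{48}\right)\right) - 1551} = \sqrt{\left(14078 + \frac{8555}{14256}\right) - 1551} = \sqrt{\frac{200704523}{14256} - 1551} = \sqrt{\frac{178593467}{14256}} = \frac{\sqrt{1964528137}}{396}$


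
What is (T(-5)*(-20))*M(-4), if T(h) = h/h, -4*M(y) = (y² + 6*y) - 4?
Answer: -60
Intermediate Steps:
M(y) = 1 - 3*y/2 - y²/4 (M(y) = -((y² + 6*y) - 4)/4 = -(-4 + y² + 6*y)/4 = 1 - 3*y/2 - y²/4)
T(h) = 1
(T(-5)*(-20))*M(-4) = (1*(-20))*(1 - 3/2*(-4) - ¼*(-4)²) = -20*(1 + 6 - ¼*16) = -20*(1 + 6 - 4) = -20*3 = -60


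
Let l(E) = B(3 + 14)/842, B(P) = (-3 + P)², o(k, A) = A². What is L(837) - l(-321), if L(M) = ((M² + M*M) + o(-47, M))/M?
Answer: 1057033/421 ≈ 2510.8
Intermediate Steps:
L(M) = 3*M (L(M) = ((M² + M*M) + M²)/M = ((M² + M²) + M²)/M = (2*M² + M²)/M = (3*M²)/M = 3*M)
l(E) = 98/421 (l(E) = (-3 + (3 + 14))²/842 = (-3 + 17)²*(1/842) = 14²*(1/842) = 196*(1/842) = 98/421)
L(837) - l(-321) = 3*837 - 1*98/421 = 2511 - 98/421 = 1057033/421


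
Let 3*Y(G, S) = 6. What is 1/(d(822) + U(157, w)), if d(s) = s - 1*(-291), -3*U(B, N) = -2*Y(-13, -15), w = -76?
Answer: 3/3343 ≈ 0.00089740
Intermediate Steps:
Y(G, S) = 2 (Y(G, S) = (1/3)*6 = 2)
U(B, N) = 4/3 (U(B, N) = -(-2)*2/3 = -1/3*(-4) = 4/3)
d(s) = 291 + s (d(s) = s + 291 = 291 + s)
1/(d(822) + U(157, w)) = 1/((291 + 822) + 4/3) = 1/(1113 + 4/3) = 1/(3343/3) = 3/3343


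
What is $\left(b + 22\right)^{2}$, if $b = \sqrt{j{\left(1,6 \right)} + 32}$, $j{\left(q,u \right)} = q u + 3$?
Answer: $\left(22 + \sqrt{41}\right)^{2} \approx 806.74$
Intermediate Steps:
$j{\left(q,u \right)} = 3 + q u$
$b = \sqrt{41}$ ($b = \sqrt{\left(3 + 1 \cdot 6\right) + 32} = \sqrt{\left(3 + 6\right) + 32} = \sqrt{9 + 32} = \sqrt{41} \approx 6.4031$)
$\left(b + 22\right)^{2} = \left(\sqrt{41} + 22\right)^{2} = \left(22 + \sqrt{41}\right)^{2}$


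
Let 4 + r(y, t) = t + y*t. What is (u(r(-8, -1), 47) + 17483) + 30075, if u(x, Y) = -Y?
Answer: 47511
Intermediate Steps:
r(y, t) = -4 + t + t*y (r(y, t) = -4 + (t + y*t) = -4 + (t + t*y) = -4 + t + t*y)
(u(r(-8, -1), 47) + 17483) + 30075 = (-1*47 + 17483) + 30075 = (-47 + 17483) + 30075 = 17436 + 30075 = 47511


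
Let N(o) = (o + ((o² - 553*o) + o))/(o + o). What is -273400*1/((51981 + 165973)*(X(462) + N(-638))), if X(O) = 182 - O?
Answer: 273400/190600773 ≈ 0.0014344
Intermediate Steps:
N(o) = (o² - 551*o)/(2*o) (N(o) = (o + (o² - 552*o))/((2*o)) = (o² - 551*o)*(1/(2*o)) = (o² - 551*o)/(2*o))
-273400*1/((51981 + 165973)*(X(462) + N(-638))) = -273400*1/((51981 + 165973)*((182 - 1*462) + (-551/2 + (½)*(-638)))) = -273400*1/(217954*((182 - 462) + (-551/2 - 319))) = -273400*1/(217954*(-280 - 1189/2)) = -273400/((-1749/2*217954)) = -273400/(-190600773) = -273400*(-1/190600773) = 273400/190600773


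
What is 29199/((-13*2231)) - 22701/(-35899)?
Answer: -389817798/1041178697 ≈ -0.37440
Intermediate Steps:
29199/((-13*2231)) - 22701/(-35899) = 29199/(-29003) - 22701*(-1/35899) = 29199*(-1/29003) + 22701/35899 = -29199/29003 + 22701/35899 = -389817798/1041178697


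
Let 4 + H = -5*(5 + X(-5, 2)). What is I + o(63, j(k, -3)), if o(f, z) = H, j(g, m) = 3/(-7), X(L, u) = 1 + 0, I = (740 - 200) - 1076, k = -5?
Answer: -570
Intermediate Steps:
I = -536 (I = 540 - 1076 = -536)
X(L, u) = 1
H = -34 (H = -4 - 5*(5 + 1) = -4 - 5*6 = -4 - 30 = -34)
j(g, m) = -3/7 (j(g, m) = 3*(-⅐) = -3/7)
o(f, z) = -34
I + o(63, j(k, -3)) = -536 - 34 = -570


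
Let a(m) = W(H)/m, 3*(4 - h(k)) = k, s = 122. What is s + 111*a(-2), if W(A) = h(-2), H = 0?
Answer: -137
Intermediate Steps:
h(k) = 4 - k/3
W(A) = 14/3 (W(A) = 4 - ⅓*(-2) = 4 + ⅔ = 14/3)
a(m) = 14/(3*m)
s + 111*a(-2) = 122 + 111*((14/3)/(-2)) = 122 + 111*((14/3)*(-½)) = 122 + 111*(-7/3) = 122 - 259 = -137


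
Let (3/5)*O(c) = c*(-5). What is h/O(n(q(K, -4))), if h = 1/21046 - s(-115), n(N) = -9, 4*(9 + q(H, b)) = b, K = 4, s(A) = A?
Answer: 2420291/1578450 ≈ 1.5333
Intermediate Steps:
q(H, b) = -9 + b/4
h = 2420291/21046 (h = 1/21046 - 1*(-115) = 1/21046 + 115 = 2420291/21046 ≈ 115.00)
O(c) = -25*c/3 (O(c) = 5*(c*(-5))/3 = 5*(-5*c)/3 = -25*c/3)
h/O(n(q(K, -4))) = 2420291/(21046*((-25/3*(-9)))) = (2420291/21046)/75 = (2420291/21046)*(1/75) = 2420291/1578450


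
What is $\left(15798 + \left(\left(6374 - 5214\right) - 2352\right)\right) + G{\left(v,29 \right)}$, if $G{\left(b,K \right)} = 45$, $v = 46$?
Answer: $14651$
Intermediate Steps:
$\left(15798 + \left(\left(6374 - 5214\right) - 2352\right)\right) + G{\left(v,29 \right)} = \left(15798 + \left(\left(6374 - 5214\right) - 2352\right)\right) + 45 = \left(15798 + \left(1160 - 2352\right)\right) + 45 = \left(15798 - 1192\right) + 45 = 14606 + 45 = 14651$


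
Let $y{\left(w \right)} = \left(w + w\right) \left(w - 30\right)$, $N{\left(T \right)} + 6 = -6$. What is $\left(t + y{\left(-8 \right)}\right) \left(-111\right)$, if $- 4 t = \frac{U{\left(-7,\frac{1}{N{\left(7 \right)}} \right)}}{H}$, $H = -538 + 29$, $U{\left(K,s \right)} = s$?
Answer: $- \frac{549622235}{8144} \approx -67488.0$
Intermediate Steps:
$N{\left(T \right)} = -12$ ($N{\left(T \right)} = -6 - 6 = -12$)
$H = -509$
$y{\left(w \right)} = 2 w \left(-30 + w\right)$
$t = - \frac{1}{24432}$ ($t = - \frac{\frac{1}{-12} \frac{1}{-509}}{4} = - \frac{\left(- \frac{1}{12}\right) \left(- \frac{1}{509}\right)}{4} = \left(- \frac{1}{4}\right) \frac{1}{6108} = - \frac{1}{24432} \approx -4.093 \cdot 10^{-5}$)
$\left(t + y{\left(-8 \right)}\right) \left(-111\right) = \left(- \frac{1}{24432} + 2 \left(-8\right) \left(-30 - 8\right)\right) \left(-111\right) = \left(- \frac{1}{24432} + 2 \left(-8\right) \left(-38\right)\right) \left(-111\right) = \left(- \frac{1}{24432} + 608\right) \left(-111\right) = \frac{14854655}{24432} \left(-111\right) = - \frac{549622235}{8144}$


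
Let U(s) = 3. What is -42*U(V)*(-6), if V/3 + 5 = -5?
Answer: 756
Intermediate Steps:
V = -30 (V = -15 + 3*(-5) = -15 - 15 = -30)
-42*U(V)*(-6) = -42*3*(-6) = -126*(-6) = 756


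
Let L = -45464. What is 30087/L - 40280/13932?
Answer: -562615501/158351112 ≈ -3.5530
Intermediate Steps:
30087/L - 40280/13932 = 30087/(-45464) - 40280/13932 = 30087*(-1/45464) - 40280*1/13932 = -30087/45464 - 10070/3483 = -562615501/158351112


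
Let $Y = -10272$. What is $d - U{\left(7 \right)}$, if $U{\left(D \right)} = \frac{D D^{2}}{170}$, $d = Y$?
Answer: $- \frac{1746583}{170} \approx -10274.0$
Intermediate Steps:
$d = -10272$
$U{\left(D \right)} = \frac{D^{3}}{170}$ ($U{\left(D \right)} = D^{3} \cdot \frac{1}{170} = \frac{D^{3}}{170}$)
$d - U{\left(7 \right)} = -10272 - \frac{7^{3}}{170} = -10272 - \frac{1}{170} \cdot 343 = -10272 - \frac{343}{170} = - \frac{1746583}{170}$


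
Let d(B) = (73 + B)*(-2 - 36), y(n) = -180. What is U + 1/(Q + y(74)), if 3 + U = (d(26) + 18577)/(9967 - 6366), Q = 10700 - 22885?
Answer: 49604779/44526365 ≈ 1.1141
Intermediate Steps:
Q = -12185
d(B) = -2774 - 38*B (d(B) = (73 + B)*(-38) = -2774 - 38*B)
U = 4012/3601 (U = -3 + ((-2774 - 38*26) + 18577)/(9967 - 6366) = -3 + ((-2774 - 988) + 18577)/3601 = -3 + (-3762 + 18577)*(1/3601) = -3 + 14815*(1/3601) = -3 + 14815/3601 = 4012/3601 ≈ 1.1141)
U + 1/(Q + y(74)) = 4012/3601 + 1/(-12185 - 180) = 4012/3601 + 1/(-12365) = 4012/3601 - 1/12365 = 49604779/44526365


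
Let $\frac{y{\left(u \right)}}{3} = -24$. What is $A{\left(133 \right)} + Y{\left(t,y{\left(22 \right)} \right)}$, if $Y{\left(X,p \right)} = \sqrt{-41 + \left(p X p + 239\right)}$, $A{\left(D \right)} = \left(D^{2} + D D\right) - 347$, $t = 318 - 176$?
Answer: $35031 + 3 \sqrt{81814} \approx 35889.0$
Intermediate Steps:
$t = 142$ ($t = 318 - 176 = 142$)
$y{\left(u \right)} = -72$ ($y{\left(u \right)} = 3 \left(-24\right) = -72$)
$A{\left(D \right)} = -347 + 2 D^{2}$ ($A{\left(D \right)} = \left(D^{2} + D^{2}\right) - 347 = 2 D^{2} - 347 = -347 + 2 D^{2}$)
$Y{\left(X,p \right)} = \sqrt{198 + X p^{2}}$ ($Y{\left(X,p \right)} = \sqrt{-41 + \left(X p p + 239\right)} = \sqrt{-41 + \left(X p^{2} + 239\right)} = \sqrt{-41 + \left(239 + X p^{2}\right)} = \sqrt{198 + X p^{2}}$)
$A{\left(133 \right)} + Y{\left(t,y{\left(22 \right)} \right)} = \left(-347 + 2 \cdot 133^{2}\right) + \sqrt{198 + 142 \left(-72\right)^{2}} = \left(-347 + 2 \cdot 17689\right) + \sqrt{198 + 142 \cdot 5184} = \left(-347 + 35378\right) + \sqrt{198 + 736128} = 35031 + \sqrt{736326} = 35031 + 3 \sqrt{81814}$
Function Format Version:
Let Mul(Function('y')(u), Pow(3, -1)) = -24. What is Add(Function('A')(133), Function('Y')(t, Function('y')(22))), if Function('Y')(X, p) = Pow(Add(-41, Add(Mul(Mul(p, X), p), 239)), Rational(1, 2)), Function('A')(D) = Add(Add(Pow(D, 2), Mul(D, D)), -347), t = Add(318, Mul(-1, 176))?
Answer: Add(35031, Mul(3, Pow(81814, Rational(1, 2)))) ≈ 35889.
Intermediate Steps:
t = 142 (t = Add(318, -176) = 142)
Function('y')(u) = -72 (Function('y')(u) = Mul(3, -24) = -72)
Function('A')(D) = Add(-347, Mul(2, Pow(D, 2))) (Function('A')(D) = Add(Add(Pow(D, 2), Pow(D, 2)), -347) = Add(Mul(2, Pow(D, 2)), -347) = Add(-347, Mul(2, Pow(D, 2))))
Function('Y')(X, p) = Pow(Add(198, Mul(X, Pow(p, 2))), Rational(1, 2)) (Function('Y')(X, p) = Pow(Add(-41, Add(Mul(Mul(X, p), p), 239)), Rational(1, 2)) = Pow(Add(-41, Add(Mul(X, Pow(p, 2)), 239)), Rational(1, 2)) = Pow(Add(-41, Add(239, Mul(X, Pow(p, 2)))), Rational(1, 2)) = Pow(Add(198, Mul(X, Pow(p, 2))), Rational(1, 2)))
Add(Function('A')(133), Function('Y')(t, Function('y')(22))) = Add(Add(-347, Mul(2, Pow(133, 2))), Pow(Add(198, Mul(142, Pow(-72, 2))), Rational(1, 2))) = Add(Add(-347, Mul(2, 17689)), Pow(Add(198, Mul(142, 5184)), Rational(1, 2))) = Add(Add(-347, 35378), Pow(Add(198, 736128), Rational(1, 2))) = Add(35031, Pow(736326, Rational(1, 2))) = Add(35031, Mul(3, Pow(81814, Rational(1, 2))))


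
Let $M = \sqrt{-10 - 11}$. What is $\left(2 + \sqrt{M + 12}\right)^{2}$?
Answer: $\left(2 + \sqrt{12 + i \sqrt{21}}\right)^{2} \approx 30.098 + 7.1829 i$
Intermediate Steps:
$M = i \sqrt{21}$ ($M = \sqrt{-21} = i \sqrt{21} \approx 4.5826 i$)
$\left(2 + \sqrt{M + 12}\right)^{2} = \left(2 + \sqrt{i \sqrt{21} + 12}\right)^{2} = \left(2 + \sqrt{12 + i \sqrt{21}}\right)^{2}$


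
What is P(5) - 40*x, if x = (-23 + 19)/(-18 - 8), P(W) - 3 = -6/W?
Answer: -283/65 ≈ -4.3538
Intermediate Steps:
P(W) = 3 - 6/W
x = 2/13 (x = -4/(-26) = -4*(-1/26) = 2/13 ≈ 0.15385)
P(5) - 40*x = (3 - 6/5) - 40*2/13 = (3 - 6*⅕) - 80/13 = (3 - 6/5) - 80/13 = 9/5 - 80/13 = -283/65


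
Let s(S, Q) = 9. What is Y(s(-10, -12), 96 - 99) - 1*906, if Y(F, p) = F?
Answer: -897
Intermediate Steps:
Y(s(-10, -12), 96 - 99) - 1*906 = 9 - 1*906 = 9 - 906 = -897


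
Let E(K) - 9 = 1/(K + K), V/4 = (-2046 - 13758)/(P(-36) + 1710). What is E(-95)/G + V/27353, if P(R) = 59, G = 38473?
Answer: -379406577907/353706020300590 ≈ -0.0010727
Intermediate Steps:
V = -63216/1769 (V = 4*((-2046 - 13758)/(59 + 1710)) = 4*(-15804/1769) = -63216/1769 ≈ -35.735)
E(K) = 9 + 1/(2*K) (E(K) = 9 + 1/(K + K) = 9 + 1/(2*K))
E(-95)/G + V/27353 = (9 + (1/2)/(-95))/38473 - 63216/1769/27353 = (9 + (1/2)*(-1/95))*(1/38473) - 63216/1769*1/27353 = (9 - 1/190)*(1/38473) - 63216/48387457 = (1709/190)*(1/38473) - 63216/48387457 = 1709/7309870 - 63216/48387457 = -379406577907/353706020300590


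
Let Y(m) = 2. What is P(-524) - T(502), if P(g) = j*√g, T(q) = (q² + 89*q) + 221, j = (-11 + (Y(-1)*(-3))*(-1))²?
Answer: -296903 + 50*I*√131 ≈ -2.969e+5 + 572.28*I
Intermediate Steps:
j = 25 (j = (-11 + (2*(-3))*(-1))² = (-11 - 6*(-1))² = (-11 + 6)² = (-5)² = 25)
T(q) = 221 + q² + 89*q
P(g) = 25*√g
P(-524) - T(502) = 25*√(-524) - (221 + 502² + 89*502) = 25*(2*I*√131) - (221 + 252004 + 44678) = 50*I*√131 - 1*296903 = 50*I*√131 - 296903 = -296903 + 50*I*√131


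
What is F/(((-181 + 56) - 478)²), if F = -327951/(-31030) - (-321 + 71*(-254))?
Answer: 569883601/11282787270 ≈ 0.050509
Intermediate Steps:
F = 569883601/31030 (F = -327951*(-1/31030) - (-321 - 18034) = 327951/31030 - 1*(-18355) = 327951/31030 + 18355 = 569883601/31030 ≈ 18366.)
F/(((-181 + 56) - 478)²) = 569883601/(31030*(((-181 + 56) - 478)²)) = 569883601/(31030*((-125 - 478)²)) = 569883601/(31030*((-603)²)) = (569883601/31030)/363609 = (569883601/31030)*(1/363609) = 569883601/11282787270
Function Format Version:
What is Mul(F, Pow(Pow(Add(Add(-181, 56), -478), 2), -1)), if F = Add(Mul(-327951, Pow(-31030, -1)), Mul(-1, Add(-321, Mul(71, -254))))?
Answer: Rational(569883601, 11282787270) ≈ 0.050509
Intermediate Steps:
F = Rational(569883601, 31030) (F = Add(Mul(-327951, Rational(-1, 31030)), Mul(-1, Add(-321, -18034))) = Add(Rational(327951, 31030), Mul(-1, -18355)) = Add(Rational(327951, 31030), 18355) = Rational(569883601, 31030) ≈ 18366.)
Mul(F, Pow(Pow(Add(Add(-181, 56), -478), 2), -1)) = Mul(Rational(569883601, 31030), Pow(Pow(Add(Add(-181, 56), -478), 2), -1)) = Mul(Rational(569883601, 31030), Pow(Pow(Add(-125, -478), 2), -1)) = Mul(Rational(569883601, 31030), Pow(Pow(-603, 2), -1)) = Mul(Rational(569883601, 31030), Pow(363609, -1)) = Mul(Rational(569883601, 31030), Rational(1, 363609)) = Rational(569883601, 11282787270)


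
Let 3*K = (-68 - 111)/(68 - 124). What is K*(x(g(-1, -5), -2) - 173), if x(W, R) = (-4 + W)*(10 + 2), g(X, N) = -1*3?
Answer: -46003/168 ≈ -273.83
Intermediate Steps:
g(X, N) = -3
K = 179/168 (K = ((-68 - 111)/(68 - 124))/3 = (-179/(-56))/3 = (-179*(-1/56))/3 = (⅓)*(179/56) = 179/168 ≈ 1.0655)
x(W, R) = -48 + 12*W (x(W, R) = (-4 + W)*12 = -48 + 12*W)
K*(x(g(-1, -5), -2) - 173) = 179*((-48 + 12*(-3)) - 173)/168 = 179*((-48 - 36) - 173)/168 = 179*(-84 - 173)/168 = (179/168)*(-257) = -46003/168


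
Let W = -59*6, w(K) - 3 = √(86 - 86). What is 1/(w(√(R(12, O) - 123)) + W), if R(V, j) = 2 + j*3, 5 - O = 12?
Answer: -1/351 ≈ -0.0028490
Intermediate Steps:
O = -7 (O = 5 - 1*12 = 5 - 12 = -7)
R(V, j) = 2 + 3*j
w(K) = 3 (w(K) = 3 + √(86 - 86) = 3 + √0 = 3 + 0 = 3)
W = -354
1/(w(√(R(12, O) - 123)) + W) = 1/(3 - 354) = 1/(-351) = -1/351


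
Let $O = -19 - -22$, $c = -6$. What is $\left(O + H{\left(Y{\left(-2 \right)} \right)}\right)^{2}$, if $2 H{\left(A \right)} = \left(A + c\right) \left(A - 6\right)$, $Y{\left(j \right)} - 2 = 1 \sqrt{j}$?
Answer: $68 - 80 i \sqrt{2} \approx 68.0 - 113.14 i$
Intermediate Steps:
$Y{\left(j \right)} = 2 + \sqrt{j}$ ($Y{\left(j \right)} = 2 + 1 \sqrt{j} = 2 + \sqrt{j}$)
$H{\left(A \right)} = \frac{\left(-6 + A\right)^{2}}{2}$ ($H{\left(A \right)} = \frac{\left(A - 6\right) \left(A - 6\right)}{2} = \frac{\left(-6 + A\right) \left(-6 + A\right)}{2} = \frac{\left(-6 + A\right)^{2}}{2}$)
$O = 3$ ($O = -19 + 22 = 3$)
$\left(O + H{\left(Y{\left(-2 \right)} \right)}\right)^{2} = \left(3 + \left(18 + \frac{\left(2 + \sqrt{-2}\right)^{2}}{2} - 6 \left(2 + \sqrt{-2}\right)\right)\right)^{2} = \left(3 + \left(18 + \frac{\left(2 + i \sqrt{2}\right)^{2}}{2} - 6 \left(2 + i \sqrt{2}\right)\right)\right)^{2} = \left(3 + \left(18 + \frac{\left(2 + i \sqrt{2}\right)^{2}}{2} - \left(12 + 6 i \sqrt{2}\right)\right)\right)^{2} = \left(3 + \left(6 + \frac{\left(2 + i \sqrt{2}\right)^{2}}{2} - 6 i \sqrt{2}\right)\right)^{2} = \left(9 + \frac{\left(2 + i \sqrt{2}\right)^{2}}{2} - 6 i \sqrt{2}\right)^{2}$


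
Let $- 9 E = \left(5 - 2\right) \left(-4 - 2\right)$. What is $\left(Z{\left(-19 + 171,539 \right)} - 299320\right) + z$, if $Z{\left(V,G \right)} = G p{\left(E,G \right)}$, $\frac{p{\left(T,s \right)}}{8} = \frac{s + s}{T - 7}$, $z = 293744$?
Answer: $- \frac{4676216}{5} \approx -9.3524 \cdot 10^{5}$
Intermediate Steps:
$E = 2$ ($E = - \frac{\left(5 - 2\right) \left(-4 - 2\right)}{9} = - \frac{3 \left(-6\right)}{9} = \left(- \frac{1}{9}\right) \left(-18\right) = 2$)
$p{\left(T,s \right)} = \frac{16 s}{-7 + T}$ ($p{\left(T,s \right)} = 8 \frac{s + s}{T - 7} = 8 \frac{2 s}{-7 + T} = \frac{16 s}{-7 + T}$)
$Z{\left(V,G \right)} = - \frac{16 G^{2}}{5}$ ($Z{\left(V,G \right)} = G \frac{16 G}{-7 + 2} = G \frac{16 G}{-5} = G 16 G \left(- \frac{1}{5}\right) = G \left(- \frac{16 G}{5}\right) = - \frac{16 G^{2}}{5}$)
$\left(Z{\left(-19 + 171,539 \right)} - 299320\right) + z = \left(- \frac{16 \cdot 539^{2}}{5} - 299320\right) + 293744 = \left(\left(- \frac{16}{5}\right) 290521 - 299320\right) + 293744 = \left(- \frac{4648336}{5} - 299320\right) + 293744 = - \frac{6144936}{5} + 293744 = - \frac{4676216}{5}$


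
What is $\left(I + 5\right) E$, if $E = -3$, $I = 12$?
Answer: $-51$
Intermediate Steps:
$\left(I + 5\right) E = \left(12 + 5\right) \left(-3\right) = 17 \left(-3\right) = -51$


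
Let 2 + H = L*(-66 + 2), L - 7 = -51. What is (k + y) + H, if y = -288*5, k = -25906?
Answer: -24532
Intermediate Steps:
L = -44 (L = 7 - 51 = -44)
y = -1440
H = 2814 (H = -2 - 44*(-66 + 2) = -2 - 44*(-64) = -2 + 2816 = 2814)
(k + y) + H = (-25906 - 1440) + 2814 = -27346 + 2814 = -24532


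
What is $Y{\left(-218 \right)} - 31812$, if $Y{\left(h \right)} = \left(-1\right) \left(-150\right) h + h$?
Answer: $-64730$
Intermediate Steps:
$Y{\left(h \right)} = 151 h$ ($Y{\left(h \right)} = 150 h + h = 151 h$)
$Y{\left(-218 \right)} - 31812 = 151 \left(-218\right) - 31812 = -32918 - 31812 = -64730$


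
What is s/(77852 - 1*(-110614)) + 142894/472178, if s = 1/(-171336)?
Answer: 2307095832387383/7623552395877264 ≈ 0.30263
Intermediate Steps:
s = -1/171336 ≈ -5.8365e-6
s/(77852 - 1*(-110614)) + 142894/472178 = -1/(171336*(77852 - 1*(-110614))) + 142894/472178 = -1/(171336*(77852 + 110614)) + 142894*(1/472178) = -1/171336/188466 + 71447/236089 = -1/171336*1/188466 + 71447/236089 = -1/32291010576 + 71447/236089 = 2307095832387383/7623552395877264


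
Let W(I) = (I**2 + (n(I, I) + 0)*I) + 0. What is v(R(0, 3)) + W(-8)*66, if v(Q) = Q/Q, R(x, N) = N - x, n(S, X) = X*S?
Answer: -29567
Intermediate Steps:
n(S, X) = S*X
v(Q) = 1
W(I) = I**2 + I**3 (W(I) = (I**2 + (I*I + 0)*I) + 0 = (I**2 + (I**2 + 0)*I) + 0 = (I**2 + I**2*I) + 0 = (I**2 + I**3) + 0 = I**2 + I**3)
v(R(0, 3)) + W(-8)*66 = 1 + ((-8)**2*(1 - 8))*66 = 1 + (64*(-7))*66 = 1 - 448*66 = 1 - 29568 = -29567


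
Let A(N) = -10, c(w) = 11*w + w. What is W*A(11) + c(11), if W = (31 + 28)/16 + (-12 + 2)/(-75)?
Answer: 2251/24 ≈ 93.792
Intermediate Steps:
c(w) = 12*w
W = 917/240 (W = 59*(1/16) - 10*(-1/75) = 59/16 + 2/15 = 917/240 ≈ 3.8208)
W*A(11) + c(11) = (917/240)*(-10) + 12*11 = -917/24 + 132 = 2251/24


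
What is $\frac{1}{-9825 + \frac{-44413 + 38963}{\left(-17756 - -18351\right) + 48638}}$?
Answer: $- \frac{49233}{483719675} \approx -0.00010178$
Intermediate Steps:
$\frac{1}{-9825 + \frac{-44413 + 38963}{\left(-17756 - -18351\right) + 48638}} = \frac{1}{-9825 - \frac{5450}{\left(-17756 + 18351\right) + 48638}} = \frac{1}{-9825 - \frac{5450}{595 + 48638}} = \frac{1}{-9825 - \frac{5450}{49233}} = \frac{1}{- \frac{483719675}{49233}} = - \frac{49233}{483719675}$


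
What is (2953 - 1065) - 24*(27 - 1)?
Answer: 1264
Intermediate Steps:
(2953 - 1065) - 24*(27 - 1) = 1888 - 24*26 = 1888 - 624 = 1264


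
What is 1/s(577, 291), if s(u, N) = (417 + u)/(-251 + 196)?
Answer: -55/994 ≈ -0.055332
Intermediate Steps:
s(u, N) = -417/55 - u/55 (s(u, N) = (417 + u)/(-55) = (417 + u)*(-1/55) = -417/55 - u/55)
1/s(577, 291) = 1/(-417/55 - 1/55*577) = 1/(-417/55 - 577/55) = 1/(-994/55) = -55/994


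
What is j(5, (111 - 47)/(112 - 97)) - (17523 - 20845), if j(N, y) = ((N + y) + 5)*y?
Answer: 761146/225 ≈ 3382.9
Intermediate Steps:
j(N, y) = y*(5 + N + y) (j(N, y) = (5 + N + y)*y = y*(5 + N + y))
j(5, (111 - 47)/(112 - 97)) - (17523 - 20845) = ((111 - 47)/(112 - 97))*(5 + 5 + (111 - 47)/(112 - 97)) - (17523 - 20845) = (64/15)*(5 + 5 + 64/15) - 1*(-3322) = (64*(1/15))*(5 + 5 + 64*(1/15)) + 3322 = 64*(5 + 5 + 64/15)/15 + 3322 = (64/15)*(214/15) + 3322 = 13696/225 + 3322 = 761146/225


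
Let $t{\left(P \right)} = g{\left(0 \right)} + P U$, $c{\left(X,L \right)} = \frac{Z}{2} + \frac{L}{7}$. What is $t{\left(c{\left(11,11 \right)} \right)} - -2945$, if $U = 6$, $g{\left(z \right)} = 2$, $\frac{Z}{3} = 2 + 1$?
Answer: $\frac{20884}{7} \approx 2983.4$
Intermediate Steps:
$Z = 9$ ($Z = 3 \left(2 + 1\right) = 3 \cdot 3 = 9$)
$c{\left(X,L \right)} = \frac{9}{2} + \frac{L}{7}$
$t{\left(P \right)} = 2 + 6 P$ ($t{\left(P \right)} = 2 + P 6 = 2 + 6 P$)
$t{\left(c{\left(11,11 \right)} \right)} - -2945 = \left(2 + 6 \left(\frac{9}{2} + \frac{1}{7} \cdot 11\right)\right) - -2945 = \left(2 + 6 \left(\frac{9}{2} + \frac{11}{7}\right)\right) + 2945 = \left(2 + 6 \cdot \frac{85}{14}\right) + 2945 = \left(2 + \frac{255}{7}\right) + 2945 = \frac{269}{7} + 2945 = \frac{20884}{7}$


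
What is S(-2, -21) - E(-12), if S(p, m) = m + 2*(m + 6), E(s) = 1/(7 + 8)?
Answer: -766/15 ≈ -51.067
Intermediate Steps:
E(s) = 1/15
S(p, m) = 12 + 3*m (S(p, m) = m + 2*(6 + m) = m + (12 + 2*m) = 12 + 3*m)
S(-2, -21) - E(-12) = (12 + 3*(-21)) - 1*1/15 = (12 - 63) - 1/15 = -51 - 1/15 = -766/15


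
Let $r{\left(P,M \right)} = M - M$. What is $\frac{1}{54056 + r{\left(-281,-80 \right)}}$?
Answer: $\frac{1}{54056} \approx 1.8499 \cdot 10^{-5}$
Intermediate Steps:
$r{\left(P,M \right)} = 0$
$\frac{1}{54056 + r{\left(-281,-80 \right)}} = \frac{1}{54056 + 0} = \frac{1}{54056}$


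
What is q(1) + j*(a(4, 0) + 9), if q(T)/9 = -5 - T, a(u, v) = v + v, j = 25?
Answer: 171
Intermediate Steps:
a(u, v) = 2*v
q(T) = -45 - 9*T (q(T) = 9*(-5 - T) = -45 - 9*T)
q(1) + j*(a(4, 0) + 9) = (-45 - 9*1) + 25*(2*0 + 9) = (-45 - 9) + 25*(0 + 9) = -54 + 25*9 = -54 + 225 = 171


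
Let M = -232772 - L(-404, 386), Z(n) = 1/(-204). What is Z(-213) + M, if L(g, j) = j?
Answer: -47564233/204 ≈ -2.3316e+5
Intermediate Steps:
Z(n) = -1/204
M = -233158 (M = -232772 - 1*386 = -232772 - 386 = -233158)
Z(-213) + M = -1/204 - 233158 = -47564233/204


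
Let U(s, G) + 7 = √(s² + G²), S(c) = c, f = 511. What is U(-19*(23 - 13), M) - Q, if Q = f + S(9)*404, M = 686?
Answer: -4154 + 2*√126674 ≈ -3442.2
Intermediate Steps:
U(s, G) = -7 + √(G² + s²) (U(s, G) = -7 + √(s² + G²) = -7 + √(G² + s²))
Q = 4147 (Q = 511 + 9*404 = 511 + 3636 = 4147)
U(-19*(23 - 13), M) - Q = (-7 + √(686² + (-19*(23 - 13))²)) - 1*4147 = (-7 + √(470596 + (-19*10)²)) - 4147 = (-7 + √(470596 + (-190)²)) - 4147 = (-7 + √(470596 + 36100)) - 4147 = (-7 + √506696) - 4147 = (-7 + 2*√126674) - 4147 = -4154 + 2*√126674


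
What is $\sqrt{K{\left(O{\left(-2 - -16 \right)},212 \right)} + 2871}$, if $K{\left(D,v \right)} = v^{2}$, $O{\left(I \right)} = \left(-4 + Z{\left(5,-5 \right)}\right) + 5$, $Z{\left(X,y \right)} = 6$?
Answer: $\sqrt{47815} \approx 218.67$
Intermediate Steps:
$O{\left(I \right)} = 7$ ($O{\left(I \right)} = \left(-4 + 6\right) + 5 = 2 + 5 = 7$)
$\sqrt{K{\left(O{\left(-2 - -16 \right)},212 \right)} + 2871} = \sqrt{212^{2} + 2871} = \sqrt{44944 + 2871} = \sqrt{47815}$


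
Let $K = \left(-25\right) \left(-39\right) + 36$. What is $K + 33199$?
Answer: $34210$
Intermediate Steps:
$K = 1011$ ($K = 975 + 36 = 1011$)
$K + 33199 = 1011 + 33199 = 34210$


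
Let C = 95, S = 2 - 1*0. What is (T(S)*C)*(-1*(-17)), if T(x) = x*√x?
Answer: 3230*√2 ≈ 4567.9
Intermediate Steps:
S = 2 (S = 2 + 0 = 2)
T(x) = x^(3/2)
(T(S)*C)*(-1*(-17)) = (2^(3/2)*95)*(-1*(-17)) = ((2*√2)*95)*17 = (190*√2)*17 = 3230*√2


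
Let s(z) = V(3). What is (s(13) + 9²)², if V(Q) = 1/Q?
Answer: 59536/9 ≈ 6615.1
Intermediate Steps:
s(z) = ⅓ (s(z) = 1/3 = ⅓)
(s(13) + 9²)² = (⅓ + 9²)² = (⅓ + 81)² = (244/3)² = 59536/9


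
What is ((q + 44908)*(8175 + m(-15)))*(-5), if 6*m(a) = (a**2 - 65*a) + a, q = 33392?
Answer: -3277833750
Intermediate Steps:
m(a) = -32*a/3 + a**2/6 (m(a) = ((a**2 - 65*a) + a)/6 = (a**2 - 64*a)/6 = -32*a/3 + a**2/6)
((q + 44908)*(8175 + m(-15)))*(-5) = ((33392 + 44908)*(8175 + (1/6)*(-15)*(-64 - 15)))*(-5) = (78300*(8175 + (1/6)*(-15)*(-79)))*(-5) = (78300*(8175 + 395/2))*(-5) = (78300*(16745/2))*(-5) = 655566750*(-5) = -3277833750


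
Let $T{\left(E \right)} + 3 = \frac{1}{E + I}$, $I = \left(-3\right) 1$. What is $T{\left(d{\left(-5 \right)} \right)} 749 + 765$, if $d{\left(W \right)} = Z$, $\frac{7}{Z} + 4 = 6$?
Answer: $16$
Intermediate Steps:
$Z = \frac{7}{2}$ ($Z = \frac{7}{-4 + 6} = \frac{7}{2} \approx 3.5$)
$d{\left(W \right)} = \frac{7}{2}$
$I = -3$
$T{\left(E \right)} = -3 + \frac{1}{-3 + E}$ ($T{\left(E \right)} = -3 + \frac{1}{E - 3} = -3 + \frac{1}{-3 + E}$)
$T{\left(d{\left(-5 \right)} \right)} 749 + 765 = \frac{10 - \frac{21}{2}}{-3 + \frac{7}{2}} \cdot 749 + 765 = \frac{1}{\frac{1}{2}} \left(10 - \frac{21}{2}\right) 749 + 765 = 2 \left(- \frac{1}{2}\right) 749 + 765 = \left(-1\right) 749 + 765 = -749 + 765 = 16$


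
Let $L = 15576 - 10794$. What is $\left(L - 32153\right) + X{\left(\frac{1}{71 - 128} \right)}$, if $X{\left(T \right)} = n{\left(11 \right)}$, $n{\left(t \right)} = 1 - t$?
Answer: $-27381$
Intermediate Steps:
$X{\left(T \right)} = -10$ ($X{\left(T \right)} = 1 - 11 = -10$)
$L = 4782$ ($L = 15576 - 10794 = 4782$)
$\left(L - 32153\right) + X{\left(\frac{1}{71 - 128} \right)} = \left(4782 - 32153\right) - 10 = -27371 - 10 = -27381$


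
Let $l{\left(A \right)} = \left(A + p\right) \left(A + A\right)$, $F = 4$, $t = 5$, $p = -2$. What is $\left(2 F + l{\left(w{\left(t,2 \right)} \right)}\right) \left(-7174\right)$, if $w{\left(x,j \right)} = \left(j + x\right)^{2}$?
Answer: $-33100836$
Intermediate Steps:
$l{\left(A \right)} = 2 A \left(-2 + A\right)$ ($l{\left(A \right)} = \left(A - 2\right) \left(A + A\right) = \left(-2 + A\right) 2 A = 2 A \left(-2 + A\right)$)
$\left(2 F + l{\left(w{\left(t,2 \right)} \right)}\right) \left(-7174\right) = \left(2 \cdot 4 + 2 \left(2 + 5\right)^{2} \left(-2 + \left(2 + 5\right)^{2}\right)\right) \left(-7174\right) = \left(8 + 2 \cdot 7^{2} \left(-2 + 7^{2}\right)\right) \left(-7174\right) = \left(8 + 2 \cdot 49 \left(-2 + 49\right)\right) \left(-7174\right) = \left(8 + 2 \cdot 49 \cdot 47\right) \left(-7174\right) = \left(8 + 4606\right) \left(-7174\right) = 4614 \left(-7174\right) = -33100836$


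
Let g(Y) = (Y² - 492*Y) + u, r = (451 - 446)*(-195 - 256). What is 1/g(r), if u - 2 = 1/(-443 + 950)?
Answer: 507/3140604910 ≈ 1.6143e-7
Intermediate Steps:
u = 1015/507 (u = 2 + 1/(-443 + 950) = 2 + 1/507 = 1015/507 ≈ 2.0020)
r = -2255 (r = 5*(-451) = -2255)
g(Y) = 1015/507 + Y² - 492*Y (g(Y) = (Y² - 492*Y) + 1015/507 = 1015/507 + Y² - 492*Y)
1/g(r) = 1/(1015/507 + (-2255)² - 492*(-2255)) = 1/(1015/507 + 5085025 + 1109460) = 1/(3140604910/507) = 507/3140604910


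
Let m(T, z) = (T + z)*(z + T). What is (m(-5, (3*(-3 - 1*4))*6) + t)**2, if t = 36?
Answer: 295736809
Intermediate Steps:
m(T, z) = (T + z)**2 (m(T, z) = (T + z)*(T + z) = (T + z)**2)
(m(-5, (3*(-3 - 1*4))*6) + t)**2 = ((-5 + (3*(-3 - 1*4))*6)**2 + 36)**2 = ((-5 + (3*(-3 - 4))*6)**2 + 36)**2 = ((-5 + (3*(-7))*6)**2 + 36)**2 = ((-5 - 21*6)**2 + 36)**2 = ((-5 - 126)**2 + 36)**2 = ((-131)**2 + 36)**2 = (17161 + 36)**2 = 17197**2 = 295736809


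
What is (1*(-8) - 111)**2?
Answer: 14161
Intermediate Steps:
(1*(-8) - 111)**2 = (-8 - 111)**2 = (-119)**2 = 14161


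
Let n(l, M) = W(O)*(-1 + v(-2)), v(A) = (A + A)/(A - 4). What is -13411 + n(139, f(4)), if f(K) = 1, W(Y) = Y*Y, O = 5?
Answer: -40258/3 ≈ -13419.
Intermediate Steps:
W(Y) = Y**2
v(A) = 2*A/(-4 + A) (v(A) = (2*A)/(-4 + A) = 2*A/(-4 + A))
n(l, M) = -25/3 (n(l, M) = 5**2*(-1 + 2*(-2)/(-4 - 2)) = 25*(-1 + 2*(-2)/(-6)) = 25*(-1 + 2*(-2)*(-1/6)) = 25*(-1 + 2/3) = 25*(-1/3) = -25/3)
-13411 + n(139, f(4)) = -13411 - 25/3 = -40258/3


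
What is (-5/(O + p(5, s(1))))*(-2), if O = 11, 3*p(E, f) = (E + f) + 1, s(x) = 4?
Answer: 30/43 ≈ 0.69767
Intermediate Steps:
p(E, f) = ⅓ + E/3 + f/3 (p(E, f) = ((E + f) + 1)/3 = (1 + E + f)/3 = ⅓ + E/3 + f/3)
(-5/(O + p(5, s(1))))*(-2) = (-5/(11 + (⅓ + (⅓)*5 + (⅓)*4)))*(-2) = (-5/(11 + (⅓ + 5/3 + 4/3)))*(-2) = (-5/(11 + 10/3))*(-2) = (-5/(43/3))*(-2) = ((3/43)*(-5))*(-2) = -15/43*(-2) = 30/43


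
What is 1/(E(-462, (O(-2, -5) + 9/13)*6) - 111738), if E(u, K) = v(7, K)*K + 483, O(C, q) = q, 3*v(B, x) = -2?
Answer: -13/1446091 ≈ -8.9898e-6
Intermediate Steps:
v(B, x) = -⅔ (v(B, x) = (⅓)*(-2) = -⅔)
E(u, K) = 483 - 2*K/3 (E(u, K) = -2*K/3 + 483 = 483 - 2*K/3)
1/(E(-462, (O(-2, -5) + 9/13)*6) - 111738) = 1/((483 - 2*(-5 + 9/13)*6/3) - 111738) = 1/((483 - (-112)*6/39) - 111738) = 1/((483 - ⅔*(-336/13)) - 111738) = 1/((483 + 224/13) - 111738) = 1/(6503/13 - 111738) = 1/(-1446091/13) = -13/1446091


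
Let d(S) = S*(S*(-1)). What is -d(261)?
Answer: 68121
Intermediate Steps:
d(S) = -S² (d(S) = S*(-S) = -S²)
-d(261) = -(-1)*261² = -(-1)*68121 = -1*(-68121) = 68121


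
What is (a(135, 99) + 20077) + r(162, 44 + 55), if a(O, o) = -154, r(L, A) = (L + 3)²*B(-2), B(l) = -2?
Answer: -34527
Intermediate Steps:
r(L, A) = -2*(3 + L)² (r(L, A) = (L + 3)²*(-2) = (3 + L)²*(-2) = -2*(3 + L)²)
(a(135, 99) + 20077) + r(162, 44 + 55) = (-154 + 20077) - 2*(3 + 162)² = 19923 - 2*165² = 19923 - 2*27225 = 19923 - 54450 = -34527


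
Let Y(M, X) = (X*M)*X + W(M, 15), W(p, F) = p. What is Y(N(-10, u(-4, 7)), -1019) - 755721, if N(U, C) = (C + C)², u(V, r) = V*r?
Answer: 3255547511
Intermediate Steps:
N(U, C) = 4*C² (N(U, C) = (2*C)² = 4*C²)
Y(M, X) = M + M*X² (Y(M, X) = (X*M)*X + M = (M*X)*X + M = M*X² + M = M + M*X²)
Y(N(-10, u(-4, 7)), -1019) - 755721 = (4*(-4*7)²)*(1 + (-1019)²) - 755721 = (4*(-28)²)*(1 + 1038361) - 755721 = (4*784)*1038362 - 755721 = 3136*1038362 - 755721 = 3256303232 - 755721 = 3255547511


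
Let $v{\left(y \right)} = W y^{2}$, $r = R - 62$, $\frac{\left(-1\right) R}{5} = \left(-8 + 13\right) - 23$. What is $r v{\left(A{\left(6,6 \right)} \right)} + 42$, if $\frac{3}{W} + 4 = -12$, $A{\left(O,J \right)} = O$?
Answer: $-147$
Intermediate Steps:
$R = 90$ ($R = - 5 \left(\left(-8 + 13\right) - 23\right) = - 5 \left(5 - 23\right) = \left(-5\right) \left(-18\right) = 90$)
$W = - \frac{3}{16}$ ($W = \frac{3}{-4 - 12} = \frac{3}{-16} = 3 \left(- \frac{1}{16}\right) = - \frac{3}{16} \approx -0.1875$)
$r = 28$ ($r = 90 - 62 = 28$)
$v{\left(y \right)} = - \frac{3 y^{2}}{16}$
$r v{\left(A{\left(6,6 \right)} \right)} + 42 = 28 \left(- \frac{3 \cdot 6^{2}}{16}\right) + 42 = 28 \left(\left(- \frac{3}{16}\right) 36\right) + 42 = 28 \left(- \frac{27}{4}\right) + 42 = -189 + 42 = -147$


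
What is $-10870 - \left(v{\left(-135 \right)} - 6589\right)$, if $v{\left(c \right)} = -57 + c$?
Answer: $-4089$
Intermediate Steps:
$-10870 - \left(v{\left(-135 \right)} - 6589\right) = -10870 - \left(\left(-57 - 135\right) - 6589\right) = -10870 - \left(-192 - 6589\right) = -10870 - -6781 = -10870 + 6781 = -4089$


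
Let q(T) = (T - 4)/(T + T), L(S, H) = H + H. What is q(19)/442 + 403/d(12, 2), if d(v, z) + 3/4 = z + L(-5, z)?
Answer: 27075467/352716 ≈ 76.763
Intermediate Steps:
L(S, H) = 2*H
d(v, z) = -¾ + 3*z (d(v, z) = -¾ + (z + 2*z) = -¾ + 3*z)
q(T) = (-4 + T)/(2*T) (q(T) = (-4 + T)/((2*T)) = (-4 + T)*(1/(2*T)) = (-4 + T)/(2*T))
q(19)/442 + 403/d(12, 2) = ((½)*(-4 + 19)/19)/442 + 403/(-¾ + 3*2) = ((½)*(1/19)*15)*(1/442) + 403/(-¾ + 6) = (15/38)*(1/442) + 403/(21/4) = 15/16796 + 403*(4/21) = 15/16796 + 1612/21 = 27075467/352716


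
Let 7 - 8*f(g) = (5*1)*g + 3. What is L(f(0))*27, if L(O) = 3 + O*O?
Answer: 351/4 ≈ 87.750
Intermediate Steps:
f(g) = ½ - 5*g/8 (f(g) = 7/8 - ((5*1)*g + 3)/8 = 7/8 - (5*g + 3)/8 = 7/8 - (3 + 5*g)/8 = 7/8 + (-3/8 - 5*g/8) = ½ - 5*g/8)
L(O) = 3 + O²
L(f(0))*27 = (3 + (½ - 5/8*0)²)*27 = (3 + (½ + 0)²)*27 = (3 + (½)²)*27 = (3 + ¼)*27 = (13/4)*27 = 351/4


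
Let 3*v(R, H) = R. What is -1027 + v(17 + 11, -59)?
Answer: -3053/3 ≈ -1017.7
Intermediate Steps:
v(R, H) = R/3
-1027 + v(17 + 11, -59) = -1027 + (17 + 11)/3 = -1027 + (⅓)*28 = -1027 + 28/3 = -3053/3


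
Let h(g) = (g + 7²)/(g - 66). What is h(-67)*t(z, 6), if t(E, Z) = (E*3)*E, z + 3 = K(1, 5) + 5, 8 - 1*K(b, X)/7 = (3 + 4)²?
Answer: 230850/7 ≈ 32979.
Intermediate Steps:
K(b, X) = -287 (K(b, X) = 56 - 7*(3 + 4)² = 56 - 7*7² = 56 - 7*49 = 56 - 343 = -287)
z = -285 (z = -3 + (-287 + 5) = -3 - 282 = -285)
h(g) = (49 + g)/(-66 + g) (h(g) = (g + 49)/(-66 + g) = (49 + g)/(-66 + g))
t(E, Z) = 3*E² (t(E, Z) = (3*E)*E = 3*E²)
h(-67)*t(z, 6) = ((49 - 67)/(-66 - 67))*(3*(-285)²) = (-18/(-133))*(3*81225) = -1/133*(-18)*243675 = (18/133)*243675 = 230850/7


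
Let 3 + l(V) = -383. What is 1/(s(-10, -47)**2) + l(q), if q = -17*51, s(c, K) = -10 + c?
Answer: -154399/400 ≈ -386.00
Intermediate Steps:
q = -867
l(V) = -386 (l(V) = -3 - 383 = -386)
1/(s(-10, -47)**2) + l(q) = 1/((-10 - 10)**2) - 386 = 1/((-20)**2) - 386 = 1/400 - 386 = -154399/400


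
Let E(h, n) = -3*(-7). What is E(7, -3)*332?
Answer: 6972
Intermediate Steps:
E(h, n) = 21
E(7, -3)*332 = 21*332 = 6972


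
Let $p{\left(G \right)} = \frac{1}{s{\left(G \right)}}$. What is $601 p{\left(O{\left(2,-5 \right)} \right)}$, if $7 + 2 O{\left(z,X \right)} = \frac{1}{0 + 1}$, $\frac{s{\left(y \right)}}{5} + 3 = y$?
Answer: $- \frac{601}{30} \approx -20.033$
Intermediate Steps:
$s{\left(y \right)} = -15 + 5 y$
$O{\left(z,X \right)} = -3$ ($O{\left(z,X \right)} = - \frac{7}{2} + \frac{1}{2 \left(0 + 1\right)} = - \frac{7}{2} + \frac{1}{2 \cdot 1} = - \frac{7}{2} + \frac{1}{2} \cdot 1 = - \frac{7}{2} + \frac{1}{2} = -3$)
$p{\left(G \right)} = \frac{1}{-15 + 5 G}$
$601 p{\left(O{\left(2,-5 \right)} \right)} = 601 \frac{1}{5 \left(-3 - 3\right)} = 601 \frac{1}{5 \left(-6\right)} = 601 \cdot \frac{1}{5} \left(- \frac{1}{6}\right) = 601 \left(- \frac{1}{30}\right) = - \frac{601}{30}$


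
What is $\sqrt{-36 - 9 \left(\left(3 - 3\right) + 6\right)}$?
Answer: $3 i \sqrt{10} \approx 9.4868 i$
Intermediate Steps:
$\sqrt{-36 - 9 \left(\left(3 - 3\right) + 6\right)} = \sqrt{-36 - 9 \left(0 + 6\right)} = \sqrt{-36 - 54} = \sqrt{-90} = 3 i \sqrt{10}$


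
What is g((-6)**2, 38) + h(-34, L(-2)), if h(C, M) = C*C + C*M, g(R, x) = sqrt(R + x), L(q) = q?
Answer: 1224 + sqrt(74) ≈ 1232.6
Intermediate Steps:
h(C, M) = C**2 + C*M
g((-6)**2, 38) + h(-34, L(-2)) = sqrt((-6)**2 + 38) - 34*(-34 - 2) = sqrt(36 + 38) - 34*(-36) = sqrt(74) + 1224 = 1224 + sqrt(74)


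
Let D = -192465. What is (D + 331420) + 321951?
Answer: 460906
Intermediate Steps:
(D + 331420) + 321951 = (-192465 + 331420) + 321951 = 138955 + 321951 = 460906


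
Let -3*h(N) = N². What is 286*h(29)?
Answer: -240526/3 ≈ -80175.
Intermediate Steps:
h(N) = -N²/3
286*h(29) = 286*(-⅓*29²) = 286*(-⅓*841) = 286*(-841/3) = -240526/3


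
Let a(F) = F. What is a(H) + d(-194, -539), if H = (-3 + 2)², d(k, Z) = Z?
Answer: -538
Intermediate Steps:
H = 1 (H = (-1)² = 1)
a(H) + d(-194, -539) = 1 - 539 = -538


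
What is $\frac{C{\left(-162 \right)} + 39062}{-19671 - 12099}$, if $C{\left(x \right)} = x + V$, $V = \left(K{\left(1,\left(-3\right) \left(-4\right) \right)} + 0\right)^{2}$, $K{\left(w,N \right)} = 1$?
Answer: $- \frac{12967}{10590} \approx -1.2245$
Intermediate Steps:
$V = 1$ ($V = \left(1 + 0\right)^{2} = 1^{2} = 1$)
$C{\left(x \right)} = 1 + x$ ($C{\left(x \right)} = x + 1 = 1 + x$)
$\frac{C{\left(-162 \right)} + 39062}{-19671 - 12099} = \frac{\left(1 - 162\right) + 39062}{-19671 - 12099} = \frac{-161 + 39062}{-31770} = 38901 \left(- \frac{1}{31770}\right) = - \frac{12967}{10590}$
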